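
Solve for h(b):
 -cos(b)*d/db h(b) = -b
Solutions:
 h(b) = C1 + Integral(b/cos(b), b)


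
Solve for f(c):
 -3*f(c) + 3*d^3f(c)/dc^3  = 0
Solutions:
 f(c) = C3*exp(c) + (C1*sin(sqrt(3)*c/2) + C2*cos(sqrt(3)*c/2))*exp(-c/2)


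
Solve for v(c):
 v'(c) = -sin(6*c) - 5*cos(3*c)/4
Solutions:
 v(c) = C1 - 5*sin(3*c)/12 + cos(6*c)/6


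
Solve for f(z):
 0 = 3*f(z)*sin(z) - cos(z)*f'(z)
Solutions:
 f(z) = C1/cos(z)^3


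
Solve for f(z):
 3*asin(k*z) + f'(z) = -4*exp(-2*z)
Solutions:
 f(z) = C1 - Piecewise((3*z*asin(k*z) - 2*exp(-2*z) + 3*sqrt(-k^2*z^2 + 1)/k, Ne(k, 0)), (-2*exp(-2*z), True))


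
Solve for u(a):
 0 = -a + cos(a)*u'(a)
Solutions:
 u(a) = C1 + Integral(a/cos(a), a)


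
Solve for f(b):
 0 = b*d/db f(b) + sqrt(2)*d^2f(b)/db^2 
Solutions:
 f(b) = C1 + C2*erf(2^(1/4)*b/2)


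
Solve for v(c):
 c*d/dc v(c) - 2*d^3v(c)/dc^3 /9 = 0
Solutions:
 v(c) = C1 + Integral(C2*airyai(6^(2/3)*c/2) + C3*airybi(6^(2/3)*c/2), c)


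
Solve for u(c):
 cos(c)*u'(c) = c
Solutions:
 u(c) = C1 + Integral(c/cos(c), c)


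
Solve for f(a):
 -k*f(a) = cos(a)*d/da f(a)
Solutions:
 f(a) = C1*exp(k*(log(sin(a) - 1) - log(sin(a) + 1))/2)


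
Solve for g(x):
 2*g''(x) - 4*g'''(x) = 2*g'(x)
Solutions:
 g(x) = C1 + (C2*sin(sqrt(7)*x/4) + C3*cos(sqrt(7)*x/4))*exp(x/4)


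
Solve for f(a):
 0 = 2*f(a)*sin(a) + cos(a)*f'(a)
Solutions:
 f(a) = C1*cos(a)^2


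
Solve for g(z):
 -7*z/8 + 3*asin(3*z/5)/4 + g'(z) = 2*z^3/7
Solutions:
 g(z) = C1 + z^4/14 + 7*z^2/16 - 3*z*asin(3*z/5)/4 - sqrt(25 - 9*z^2)/4


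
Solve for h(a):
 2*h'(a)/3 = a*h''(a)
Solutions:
 h(a) = C1 + C2*a^(5/3)


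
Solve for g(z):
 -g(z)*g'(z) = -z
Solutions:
 g(z) = -sqrt(C1 + z^2)
 g(z) = sqrt(C1 + z^2)


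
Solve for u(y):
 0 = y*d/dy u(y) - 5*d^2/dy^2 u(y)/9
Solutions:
 u(y) = C1 + C2*erfi(3*sqrt(10)*y/10)


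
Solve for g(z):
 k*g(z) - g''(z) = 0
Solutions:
 g(z) = C1*exp(-sqrt(k)*z) + C2*exp(sqrt(k)*z)


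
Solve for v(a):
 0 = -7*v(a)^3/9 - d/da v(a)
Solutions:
 v(a) = -3*sqrt(2)*sqrt(-1/(C1 - 7*a))/2
 v(a) = 3*sqrt(2)*sqrt(-1/(C1 - 7*a))/2


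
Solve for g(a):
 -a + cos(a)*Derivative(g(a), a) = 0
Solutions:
 g(a) = C1 + Integral(a/cos(a), a)


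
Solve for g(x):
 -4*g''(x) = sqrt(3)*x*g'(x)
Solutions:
 g(x) = C1 + C2*erf(sqrt(2)*3^(1/4)*x/4)


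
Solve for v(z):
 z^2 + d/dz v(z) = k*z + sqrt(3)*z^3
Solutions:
 v(z) = C1 + k*z^2/2 + sqrt(3)*z^4/4 - z^3/3


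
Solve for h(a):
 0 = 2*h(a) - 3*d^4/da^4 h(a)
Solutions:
 h(a) = C1*exp(-2^(1/4)*3^(3/4)*a/3) + C2*exp(2^(1/4)*3^(3/4)*a/3) + C3*sin(2^(1/4)*3^(3/4)*a/3) + C4*cos(2^(1/4)*3^(3/4)*a/3)


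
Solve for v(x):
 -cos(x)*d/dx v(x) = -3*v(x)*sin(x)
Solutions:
 v(x) = C1/cos(x)^3


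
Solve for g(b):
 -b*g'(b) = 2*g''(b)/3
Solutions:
 g(b) = C1 + C2*erf(sqrt(3)*b/2)


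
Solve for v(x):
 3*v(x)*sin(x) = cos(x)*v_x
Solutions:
 v(x) = C1/cos(x)^3


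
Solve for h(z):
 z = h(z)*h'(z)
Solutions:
 h(z) = -sqrt(C1 + z^2)
 h(z) = sqrt(C1 + z^2)


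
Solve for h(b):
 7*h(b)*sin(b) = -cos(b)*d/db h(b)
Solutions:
 h(b) = C1*cos(b)^7


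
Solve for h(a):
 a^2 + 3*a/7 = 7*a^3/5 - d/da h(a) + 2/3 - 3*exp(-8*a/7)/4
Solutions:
 h(a) = C1 + 7*a^4/20 - a^3/3 - 3*a^2/14 + 2*a/3 + 21*exp(-8*a/7)/32


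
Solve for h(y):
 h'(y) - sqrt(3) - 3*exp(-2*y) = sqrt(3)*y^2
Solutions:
 h(y) = C1 + sqrt(3)*y^3/3 + sqrt(3)*y - 3*exp(-2*y)/2


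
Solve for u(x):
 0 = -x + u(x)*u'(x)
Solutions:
 u(x) = -sqrt(C1 + x^2)
 u(x) = sqrt(C1 + x^2)


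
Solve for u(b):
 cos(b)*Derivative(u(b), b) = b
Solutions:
 u(b) = C1 + Integral(b/cos(b), b)


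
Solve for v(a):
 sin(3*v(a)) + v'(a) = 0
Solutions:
 v(a) = -acos((-C1 - exp(6*a))/(C1 - exp(6*a)))/3 + 2*pi/3
 v(a) = acos((-C1 - exp(6*a))/(C1 - exp(6*a)))/3


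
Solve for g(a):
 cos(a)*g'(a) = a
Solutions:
 g(a) = C1 + Integral(a/cos(a), a)


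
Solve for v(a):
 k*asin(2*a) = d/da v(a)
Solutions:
 v(a) = C1 + k*(a*asin(2*a) + sqrt(1 - 4*a^2)/2)


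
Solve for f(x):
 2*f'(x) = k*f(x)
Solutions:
 f(x) = C1*exp(k*x/2)


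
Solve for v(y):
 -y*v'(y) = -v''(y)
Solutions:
 v(y) = C1 + C2*erfi(sqrt(2)*y/2)


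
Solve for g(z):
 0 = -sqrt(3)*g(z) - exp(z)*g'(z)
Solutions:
 g(z) = C1*exp(sqrt(3)*exp(-z))


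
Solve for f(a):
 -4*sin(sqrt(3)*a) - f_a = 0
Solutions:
 f(a) = C1 + 4*sqrt(3)*cos(sqrt(3)*a)/3


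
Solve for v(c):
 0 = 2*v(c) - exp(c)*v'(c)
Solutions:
 v(c) = C1*exp(-2*exp(-c))


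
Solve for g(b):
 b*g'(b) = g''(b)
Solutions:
 g(b) = C1 + C2*erfi(sqrt(2)*b/2)


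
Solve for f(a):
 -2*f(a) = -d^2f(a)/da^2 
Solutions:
 f(a) = C1*exp(-sqrt(2)*a) + C2*exp(sqrt(2)*a)


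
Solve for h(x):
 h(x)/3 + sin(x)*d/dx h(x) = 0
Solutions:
 h(x) = C1*(cos(x) + 1)^(1/6)/(cos(x) - 1)^(1/6)


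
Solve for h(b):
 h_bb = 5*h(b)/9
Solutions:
 h(b) = C1*exp(-sqrt(5)*b/3) + C2*exp(sqrt(5)*b/3)


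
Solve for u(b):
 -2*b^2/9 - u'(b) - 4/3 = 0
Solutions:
 u(b) = C1 - 2*b^3/27 - 4*b/3


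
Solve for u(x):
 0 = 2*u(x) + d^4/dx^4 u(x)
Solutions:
 u(x) = (C1*sin(2^(3/4)*x/2) + C2*cos(2^(3/4)*x/2))*exp(-2^(3/4)*x/2) + (C3*sin(2^(3/4)*x/2) + C4*cos(2^(3/4)*x/2))*exp(2^(3/4)*x/2)


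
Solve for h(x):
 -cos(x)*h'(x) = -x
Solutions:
 h(x) = C1 + Integral(x/cos(x), x)


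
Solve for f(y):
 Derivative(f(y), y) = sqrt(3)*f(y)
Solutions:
 f(y) = C1*exp(sqrt(3)*y)


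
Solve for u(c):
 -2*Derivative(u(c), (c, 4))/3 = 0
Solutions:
 u(c) = C1 + C2*c + C3*c^2 + C4*c^3


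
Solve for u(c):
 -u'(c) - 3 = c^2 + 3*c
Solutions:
 u(c) = C1 - c^3/3 - 3*c^2/2 - 3*c


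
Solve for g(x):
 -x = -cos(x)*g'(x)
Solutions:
 g(x) = C1 + Integral(x/cos(x), x)


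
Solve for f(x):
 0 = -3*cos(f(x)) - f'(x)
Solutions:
 f(x) = pi - asin((C1 + exp(6*x))/(C1 - exp(6*x)))
 f(x) = asin((C1 + exp(6*x))/(C1 - exp(6*x)))


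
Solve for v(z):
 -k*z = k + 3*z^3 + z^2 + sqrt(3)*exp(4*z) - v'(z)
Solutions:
 v(z) = C1 + k*z^2/2 + k*z + 3*z^4/4 + z^3/3 + sqrt(3)*exp(4*z)/4


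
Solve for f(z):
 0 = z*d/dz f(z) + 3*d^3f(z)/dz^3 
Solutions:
 f(z) = C1 + Integral(C2*airyai(-3^(2/3)*z/3) + C3*airybi(-3^(2/3)*z/3), z)


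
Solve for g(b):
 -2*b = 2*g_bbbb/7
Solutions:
 g(b) = C1 + C2*b + C3*b^2 + C4*b^3 - 7*b^5/120


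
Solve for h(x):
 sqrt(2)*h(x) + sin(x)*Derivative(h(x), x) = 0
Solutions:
 h(x) = C1*(cos(x) + 1)^(sqrt(2)/2)/(cos(x) - 1)^(sqrt(2)/2)


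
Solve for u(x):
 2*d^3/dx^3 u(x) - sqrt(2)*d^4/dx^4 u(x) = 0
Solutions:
 u(x) = C1 + C2*x + C3*x^2 + C4*exp(sqrt(2)*x)


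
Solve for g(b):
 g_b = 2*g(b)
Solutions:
 g(b) = C1*exp(2*b)


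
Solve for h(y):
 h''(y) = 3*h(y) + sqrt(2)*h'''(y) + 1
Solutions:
 h(y) = C1*exp(y*((9*sqrt(158)/4 + 20*sqrt(2))^(-1/3) + 2*sqrt(2) + 2*(9*sqrt(158)/4 + 20*sqrt(2))^(1/3))/12)*sin(sqrt(3)*y*(-2*(9*sqrt(158)/4 + 20*sqrt(2))^(1/3) + (9*sqrt(158)/4 + 20*sqrt(2))^(-1/3))/12) + C2*exp(y*((9*sqrt(158)/4 + 20*sqrt(2))^(-1/3) + 2*sqrt(2) + 2*(9*sqrt(158)/4 + 20*sqrt(2))^(1/3))/12)*cos(sqrt(3)*y*(-2*(9*sqrt(158)/4 + 20*sqrt(2))^(1/3) + (9*sqrt(158)/4 + 20*sqrt(2))^(-1/3))/12) + C3*exp(y*(-2*(9*sqrt(158)/4 + 20*sqrt(2))^(1/3) - 1/(9*sqrt(158)/4 + 20*sqrt(2))^(1/3) + sqrt(2))/6) - 1/3


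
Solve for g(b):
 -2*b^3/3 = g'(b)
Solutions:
 g(b) = C1 - b^4/6


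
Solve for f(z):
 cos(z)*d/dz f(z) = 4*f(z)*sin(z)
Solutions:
 f(z) = C1/cos(z)^4


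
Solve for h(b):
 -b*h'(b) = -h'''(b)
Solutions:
 h(b) = C1 + Integral(C2*airyai(b) + C3*airybi(b), b)


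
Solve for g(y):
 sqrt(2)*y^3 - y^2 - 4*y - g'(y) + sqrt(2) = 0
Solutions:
 g(y) = C1 + sqrt(2)*y^4/4 - y^3/3 - 2*y^2 + sqrt(2)*y


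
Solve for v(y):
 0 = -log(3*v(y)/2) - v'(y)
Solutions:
 -Integral(1/(-log(_y) - log(3) + log(2)), (_y, v(y))) = C1 - y


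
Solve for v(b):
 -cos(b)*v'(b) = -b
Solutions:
 v(b) = C1 + Integral(b/cos(b), b)


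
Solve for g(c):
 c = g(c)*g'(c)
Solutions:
 g(c) = -sqrt(C1 + c^2)
 g(c) = sqrt(C1 + c^2)


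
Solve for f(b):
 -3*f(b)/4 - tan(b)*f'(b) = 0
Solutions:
 f(b) = C1/sin(b)^(3/4)


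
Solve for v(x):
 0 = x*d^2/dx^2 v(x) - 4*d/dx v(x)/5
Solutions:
 v(x) = C1 + C2*x^(9/5)


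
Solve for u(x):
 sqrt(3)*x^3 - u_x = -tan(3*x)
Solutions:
 u(x) = C1 + sqrt(3)*x^4/4 - log(cos(3*x))/3


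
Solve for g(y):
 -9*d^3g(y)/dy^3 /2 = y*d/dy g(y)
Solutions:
 g(y) = C1 + Integral(C2*airyai(-6^(1/3)*y/3) + C3*airybi(-6^(1/3)*y/3), y)


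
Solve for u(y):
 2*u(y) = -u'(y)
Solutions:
 u(y) = C1*exp(-2*y)


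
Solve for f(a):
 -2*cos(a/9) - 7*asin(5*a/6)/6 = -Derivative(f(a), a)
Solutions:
 f(a) = C1 + 7*a*asin(5*a/6)/6 + 7*sqrt(36 - 25*a^2)/30 + 18*sin(a/9)


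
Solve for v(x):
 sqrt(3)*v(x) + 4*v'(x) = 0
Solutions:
 v(x) = C1*exp(-sqrt(3)*x/4)


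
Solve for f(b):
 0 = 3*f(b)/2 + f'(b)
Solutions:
 f(b) = C1*exp(-3*b/2)


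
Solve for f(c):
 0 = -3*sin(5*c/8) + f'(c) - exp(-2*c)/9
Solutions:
 f(c) = C1 - 24*cos(5*c/8)/5 - exp(-2*c)/18


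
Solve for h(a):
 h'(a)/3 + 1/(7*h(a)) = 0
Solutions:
 h(a) = -sqrt(C1 - 42*a)/7
 h(a) = sqrt(C1 - 42*a)/7


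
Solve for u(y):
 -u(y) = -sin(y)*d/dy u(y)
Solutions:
 u(y) = C1*sqrt(cos(y) - 1)/sqrt(cos(y) + 1)


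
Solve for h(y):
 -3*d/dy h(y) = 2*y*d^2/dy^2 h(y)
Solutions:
 h(y) = C1 + C2/sqrt(y)


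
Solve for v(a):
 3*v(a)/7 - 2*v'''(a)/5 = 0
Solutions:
 v(a) = C3*exp(14^(2/3)*15^(1/3)*a/14) + (C1*sin(14^(2/3)*3^(5/6)*5^(1/3)*a/28) + C2*cos(14^(2/3)*3^(5/6)*5^(1/3)*a/28))*exp(-14^(2/3)*15^(1/3)*a/28)


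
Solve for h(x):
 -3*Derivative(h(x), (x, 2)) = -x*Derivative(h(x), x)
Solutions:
 h(x) = C1 + C2*erfi(sqrt(6)*x/6)


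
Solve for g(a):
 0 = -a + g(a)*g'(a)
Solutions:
 g(a) = -sqrt(C1 + a^2)
 g(a) = sqrt(C1 + a^2)


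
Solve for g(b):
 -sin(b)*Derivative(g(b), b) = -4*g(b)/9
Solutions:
 g(b) = C1*(cos(b) - 1)^(2/9)/(cos(b) + 1)^(2/9)


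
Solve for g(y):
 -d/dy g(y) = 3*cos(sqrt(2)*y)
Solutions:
 g(y) = C1 - 3*sqrt(2)*sin(sqrt(2)*y)/2


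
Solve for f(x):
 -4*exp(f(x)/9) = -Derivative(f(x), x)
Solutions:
 f(x) = 9*log(-1/(C1 + 4*x)) + 18*log(3)


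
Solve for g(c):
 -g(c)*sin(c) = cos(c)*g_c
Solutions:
 g(c) = C1*cos(c)


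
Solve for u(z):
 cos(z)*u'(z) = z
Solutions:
 u(z) = C1 + Integral(z/cos(z), z)


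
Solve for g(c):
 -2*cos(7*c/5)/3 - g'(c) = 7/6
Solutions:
 g(c) = C1 - 7*c/6 - 10*sin(7*c/5)/21


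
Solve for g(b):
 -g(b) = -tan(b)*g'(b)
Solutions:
 g(b) = C1*sin(b)


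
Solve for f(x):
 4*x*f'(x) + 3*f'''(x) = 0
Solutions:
 f(x) = C1 + Integral(C2*airyai(-6^(2/3)*x/3) + C3*airybi(-6^(2/3)*x/3), x)


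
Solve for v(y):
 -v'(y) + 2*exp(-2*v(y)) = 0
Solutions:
 v(y) = log(-sqrt(C1 + 4*y))
 v(y) = log(C1 + 4*y)/2


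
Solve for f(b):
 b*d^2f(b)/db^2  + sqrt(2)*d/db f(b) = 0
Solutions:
 f(b) = C1 + C2*b^(1 - sqrt(2))


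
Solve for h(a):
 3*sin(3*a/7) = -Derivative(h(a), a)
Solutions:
 h(a) = C1 + 7*cos(3*a/7)


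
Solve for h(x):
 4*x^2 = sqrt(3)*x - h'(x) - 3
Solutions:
 h(x) = C1 - 4*x^3/3 + sqrt(3)*x^2/2 - 3*x


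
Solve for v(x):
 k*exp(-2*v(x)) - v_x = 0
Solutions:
 v(x) = log(-sqrt(C1 + 2*k*x))
 v(x) = log(C1 + 2*k*x)/2


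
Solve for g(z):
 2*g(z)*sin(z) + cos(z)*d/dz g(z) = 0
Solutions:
 g(z) = C1*cos(z)^2


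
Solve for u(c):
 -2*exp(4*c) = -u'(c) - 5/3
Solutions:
 u(c) = C1 - 5*c/3 + exp(4*c)/2


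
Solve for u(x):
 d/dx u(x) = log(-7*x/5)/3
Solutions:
 u(x) = C1 + x*log(-x)/3 + x*(-log(5) - 1 + log(7))/3


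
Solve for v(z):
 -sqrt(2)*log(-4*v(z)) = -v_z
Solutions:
 -sqrt(2)*Integral(1/(log(-_y) + 2*log(2)), (_y, v(z)))/2 = C1 - z


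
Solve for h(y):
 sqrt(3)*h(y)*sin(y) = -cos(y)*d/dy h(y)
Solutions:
 h(y) = C1*cos(y)^(sqrt(3))


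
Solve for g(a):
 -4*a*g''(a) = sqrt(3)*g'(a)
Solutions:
 g(a) = C1 + C2*a^(1 - sqrt(3)/4)


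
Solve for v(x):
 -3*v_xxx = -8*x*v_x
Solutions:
 v(x) = C1 + Integral(C2*airyai(2*3^(2/3)*x/3) + C3*airybi(2*3^(2/3)*x/3), x)


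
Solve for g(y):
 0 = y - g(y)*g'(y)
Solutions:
 g(y) = -sqrt(C1 + y^2)
 g(y) = sqrt(C1 + y^2)


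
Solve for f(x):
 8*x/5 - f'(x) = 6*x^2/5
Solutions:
 f(x) = C1 - 2*x^3/5 + 4*x^2/5


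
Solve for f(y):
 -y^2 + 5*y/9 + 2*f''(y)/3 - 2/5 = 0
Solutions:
 f(y) = C1 + C2*y + y^4/8 - 5*y^3/36 + 3*y^2/10


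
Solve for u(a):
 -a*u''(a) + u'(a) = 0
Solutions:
 u(a) = C1 + C2*a^2


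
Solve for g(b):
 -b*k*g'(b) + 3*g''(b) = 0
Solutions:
 g(b) = Piecewise((-sqrt(6)*sqrt(pi)*C1*erf(sqrt(6)*b*sqrt(-k)/6)/(2*sqrt(-k)) - C2, (k > 0) | (k < 0)), (-C1*b - C2, True))


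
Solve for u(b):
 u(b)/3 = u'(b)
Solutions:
 u(b) = C1*exp(b/3)


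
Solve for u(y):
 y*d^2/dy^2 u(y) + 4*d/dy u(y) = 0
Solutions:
 u(y) = C1 + C2/y^3


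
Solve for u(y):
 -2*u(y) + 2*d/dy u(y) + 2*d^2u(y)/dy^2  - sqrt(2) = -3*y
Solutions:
 u(y) = C1*exp(y*(-1 + sqrt(5))/2) + C2*exp(-y*(1 + sqrt(5))/2) + 3*y/2 - sqrt(2)/2 + 3/2


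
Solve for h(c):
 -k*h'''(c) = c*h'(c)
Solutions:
 h(c) = C1 + Integral(C2*airyai(c*(-1/k)^(1/3)) + C3*airybi(c*(-1/k)^(1/3)), c)


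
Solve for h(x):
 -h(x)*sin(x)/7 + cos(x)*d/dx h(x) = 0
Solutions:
 h(x) = C1/cos(x)^(1/7)


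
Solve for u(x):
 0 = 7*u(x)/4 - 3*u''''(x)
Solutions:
 u(x) = C1*exp(-sqrt(2)*3^(3/4)*7^(1/4)*x/6) + C2*exp(sqrt(2)*3^(3/4)*7^(1/4)*x/6) + C3*sin(sqrt(2)*3^(3/4)*7^(1/4)*x/6) + C4*cos(sqrt(2)*3^(3/4)*7^(1/4)*x/6)


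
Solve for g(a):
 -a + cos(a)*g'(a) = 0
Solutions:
 g(a) = C1 + Integral(a/cos(a), a)


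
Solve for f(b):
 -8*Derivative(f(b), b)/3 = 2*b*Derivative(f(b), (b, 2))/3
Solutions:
 f(b) = C1 + C2/b^3


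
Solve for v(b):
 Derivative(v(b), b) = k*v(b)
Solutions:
 v(b) = C1*exp(b*k)


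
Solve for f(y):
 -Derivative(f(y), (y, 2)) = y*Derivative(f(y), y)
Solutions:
 f(y) = C1 + C2*erf(sqrt(2)*y/2)


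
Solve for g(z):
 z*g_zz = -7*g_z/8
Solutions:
 g(z) = C1 + C2*z^(1/8)


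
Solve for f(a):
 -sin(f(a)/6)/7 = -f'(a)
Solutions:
 -a/7 + 3*log(cos(f(a)/6) - 1) - 3*log(cos(f(a)/6) + 1) = C1


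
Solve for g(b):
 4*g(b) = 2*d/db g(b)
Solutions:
 g(b) = C1*exp(2*b)


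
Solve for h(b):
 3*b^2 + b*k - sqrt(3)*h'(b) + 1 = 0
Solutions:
 h(b) = C1 + sqrt(3)*b^3/3 + sqrt(3)*b^2*k/6 + sqrt(3)*b/3


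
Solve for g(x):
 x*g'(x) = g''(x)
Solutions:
 g(x) = C1 + C2*erfi(sqrt(2)*x/2)


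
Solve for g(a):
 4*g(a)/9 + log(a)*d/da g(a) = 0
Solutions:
 g(a) = C1*exp(-4*li(a)/9)


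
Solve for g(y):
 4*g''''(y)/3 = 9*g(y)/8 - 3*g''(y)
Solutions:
 g(y) = C1*exp(-sqrt(6)*y*sqrt(-3 + sqrt(15))/4) + C2*exp(sqrt(6)*y*sqrt(-3 + sqrt(15))/4) + C3*sin(sqrt(6)*y*sqrt(3 + sqrt(15))/4) + C4*cos(sqrt(6)*y*sqrt(3 + sqrt(15))/4)


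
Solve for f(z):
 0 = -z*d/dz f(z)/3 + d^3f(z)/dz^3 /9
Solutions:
 f(z) = C1 + Integral(C2*airyai(3^(1/3)*z) + C3*airybi(3^(1/3)*z), z)


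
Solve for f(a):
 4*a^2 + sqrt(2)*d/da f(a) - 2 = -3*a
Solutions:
 f(a) = C1 - 2*sqrt(2)*a^3/3 - 3*sqrt(2)*a^2/4 + sqrt(2)*a


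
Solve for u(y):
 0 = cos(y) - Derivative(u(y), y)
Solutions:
 u(y) = C1 + sin(y)


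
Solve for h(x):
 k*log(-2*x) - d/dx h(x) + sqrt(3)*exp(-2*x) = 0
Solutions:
 h(x) = C1 + k*x*log(-x) + k*x*(-1 + log(2)) - sqrt(3)*exp(-2*x)/2


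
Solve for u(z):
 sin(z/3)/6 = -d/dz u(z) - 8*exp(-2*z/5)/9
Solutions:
 u(z) = C1 + cos(z/3)/2 + 20*exp(-2*z/5)/9


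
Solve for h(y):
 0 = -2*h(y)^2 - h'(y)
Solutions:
 h(y) = 1/(C1 + 2*y)


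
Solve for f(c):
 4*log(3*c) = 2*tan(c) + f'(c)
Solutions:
 f(c) = C1 + 4*c*log(c) - 4*c + 4*c*log(3) + 2*log(cos(c))


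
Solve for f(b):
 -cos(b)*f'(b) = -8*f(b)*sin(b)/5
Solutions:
 f(b) = C1/cos(b)^(8/5)


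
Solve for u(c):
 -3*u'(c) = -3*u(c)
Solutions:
 u(c) = C1*exp(c)


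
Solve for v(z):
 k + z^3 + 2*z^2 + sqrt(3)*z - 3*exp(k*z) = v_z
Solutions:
 v(z) = C1 + k*z + z^4/4 + 2*z^3/3 + sqrt(3)*z^2/2 - 3*exp(k*z)/k


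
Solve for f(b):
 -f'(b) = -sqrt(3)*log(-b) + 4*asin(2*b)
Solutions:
 f(b) = C1 + sqrt(3)*b*(log(-b) - 1) - 4*b*asin(2*b) - 2*sqrt(1 - 4*b^2)


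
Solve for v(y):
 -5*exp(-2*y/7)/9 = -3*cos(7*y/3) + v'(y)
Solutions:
 v(y) = C1 + 9*sin(7*y/3)/7 + 35*exp(-2*y/7)/18


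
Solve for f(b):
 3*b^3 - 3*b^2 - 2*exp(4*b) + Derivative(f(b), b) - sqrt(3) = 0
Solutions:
 f(b) = C1 - 3*b^4/4 + b^3 + sqrt(3)*b + exp(4*b)/2


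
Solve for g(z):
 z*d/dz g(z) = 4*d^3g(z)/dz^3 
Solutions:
 g(z) = C1 + Integral(C2*airyai(2^(1/3)*z/2) + C3*airybi(2^(1/3)*z/2), z)


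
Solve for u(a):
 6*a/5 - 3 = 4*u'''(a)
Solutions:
 u(a) = C1 + C2*a + C3*a^2 + a^4/80 - a^3/8


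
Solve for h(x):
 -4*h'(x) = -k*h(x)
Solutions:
 h(x) = C1*exp(k*x/4)


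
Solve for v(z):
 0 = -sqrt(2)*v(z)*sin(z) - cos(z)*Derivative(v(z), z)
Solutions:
 v(z) = C1*cos(z)^(sqrt(2))


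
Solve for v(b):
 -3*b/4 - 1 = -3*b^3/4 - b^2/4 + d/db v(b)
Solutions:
 v(b) = C1 + 3*b^4/16 + b^3/12 - 3*b^2/8 - b


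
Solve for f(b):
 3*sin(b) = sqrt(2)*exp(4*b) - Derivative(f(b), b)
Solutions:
 f(b) = C1 + sqrt(2)*exp(4*b)/4 + 3*cos(b)


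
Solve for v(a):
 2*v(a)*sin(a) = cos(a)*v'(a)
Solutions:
 v(a) = C1/cos(a)^2


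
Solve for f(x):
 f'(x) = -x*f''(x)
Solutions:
 f(x) = C1 + C2*log(x)


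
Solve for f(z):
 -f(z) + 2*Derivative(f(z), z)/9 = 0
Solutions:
 f(z) = C1*exp(9*z/2)


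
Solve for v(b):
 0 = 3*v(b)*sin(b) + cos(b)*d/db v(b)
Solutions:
 v(b) = C1*cos(b)^3


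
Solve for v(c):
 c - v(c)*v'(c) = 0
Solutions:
 v(c) = -sqrt(C1 + c^2)
 v(c) = sqrt(C1 + c^2)


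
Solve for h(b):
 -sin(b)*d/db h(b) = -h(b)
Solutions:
 h(b) = C1*sqrt(cos(b) - 1)/sqrt(cos(b) + 1)


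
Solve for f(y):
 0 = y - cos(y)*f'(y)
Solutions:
 f(y) = C1 + Integral(y/cos(y), y)


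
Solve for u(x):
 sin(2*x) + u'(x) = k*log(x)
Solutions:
 u(x) = C1 + k*x*(log(x) - 1) + cos(2*x)/2


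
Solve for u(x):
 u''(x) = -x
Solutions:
 u(x) = C1 + C2*x - x^3/6


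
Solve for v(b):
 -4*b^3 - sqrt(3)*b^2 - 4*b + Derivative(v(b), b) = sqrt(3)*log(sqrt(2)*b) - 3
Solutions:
 v(b) = C1 + b^4 + sqrt(3)*b^3/3 + 2*b^2 + sqrt(3)*b*log(b) - 3*b - sqrt(3)*b + sqrt(3)*b*log(2)/2


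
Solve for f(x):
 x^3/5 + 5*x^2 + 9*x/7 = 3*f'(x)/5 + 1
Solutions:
 f(x) = C1 + x^4/12 + 25*x^3/9 + 15*x^2/14 - 5*x/3


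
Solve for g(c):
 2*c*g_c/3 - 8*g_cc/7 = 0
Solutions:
 g(c) = C1 + C2*erfi(sqrt(42)*c/12)


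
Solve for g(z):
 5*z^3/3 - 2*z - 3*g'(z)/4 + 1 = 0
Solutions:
 g(z) = C1 + 5*z^4/9 - 4*z^2/3 + 4*z/3


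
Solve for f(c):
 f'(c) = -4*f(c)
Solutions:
 f(c) = C1*exp(-4*c)


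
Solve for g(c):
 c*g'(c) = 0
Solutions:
 g(c) = C1


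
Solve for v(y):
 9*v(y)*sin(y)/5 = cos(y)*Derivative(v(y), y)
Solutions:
 v(y) = C1/cos(y)^(9/5)


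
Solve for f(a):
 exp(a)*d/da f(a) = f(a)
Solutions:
 f(a) = C1*exp(-exp(-a))


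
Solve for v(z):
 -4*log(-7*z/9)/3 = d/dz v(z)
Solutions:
 v(z) = C1 - 4*z*log(-z)/3 + 4*z*(-log(7) + 1 + 2*log(3))/3


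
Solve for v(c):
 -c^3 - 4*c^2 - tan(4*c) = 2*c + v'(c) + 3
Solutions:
 v(c) = C1 - c^4/4 - 4*c^3/3 - c^2 - 3*c + log(cos(4*c))/4


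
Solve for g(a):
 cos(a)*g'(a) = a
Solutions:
 g(a) = C1 + Integral(a/cos(a), a)


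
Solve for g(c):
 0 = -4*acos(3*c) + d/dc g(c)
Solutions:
 g(c) = C1 + 4*c*acos(3*c) - 4*sqrt(1 - 9*c^2)/3


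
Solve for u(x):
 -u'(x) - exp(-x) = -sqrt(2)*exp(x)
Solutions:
 u(x) = C1 + sqrt(2)*exp(x) + exp(-x)


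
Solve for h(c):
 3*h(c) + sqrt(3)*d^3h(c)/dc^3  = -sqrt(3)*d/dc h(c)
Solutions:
 h(c) = C1*exp(2^(1/3)*sqrt(3)*c*(-2/(9 + sqrt(85))^(1/3) + 2^(1/3)*(9 + sqrt(85))^(1/3))/12)*sin(2^(1/3)*c*(2/(9 + sqrt(85))^(1/3) + 2^(1/3)*(9 + sqrt(85))^(1/3))/4) + C2*exp(2^(1/3)*sqrt(3)*c*(-2/(9 + sqrt(85))^(1/3) + 2^(1/3)*(9 + sqrt(85))^(1/3))/12)*cos(2^(1/3)*c*(2/(9 + sqrt(85))^(1/3) + 2^(1/3)*(9 + sqrt(85))^(1/3))/4) + C3*exp(-2^(1/3)*sqrt(3)*c*(-2/(9 + sqrt(85))^(1/3) + 2^(1/3)*(9 + sqrt(85))^(1/3))/6)


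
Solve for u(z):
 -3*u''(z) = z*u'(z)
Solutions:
 u(z) = C1 + C2*erf(sqrt(6)*z/6)


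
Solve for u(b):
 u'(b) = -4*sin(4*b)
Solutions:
 u(b) = C1 + cos(4*b)


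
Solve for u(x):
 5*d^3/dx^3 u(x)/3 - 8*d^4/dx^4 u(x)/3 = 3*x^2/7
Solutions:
 u(x) = C1 + C2*x + C3*x^2 + C4*exp(5*x/8) + 3*x^5/700 + 6*x^4/175 + 192*x^3/875


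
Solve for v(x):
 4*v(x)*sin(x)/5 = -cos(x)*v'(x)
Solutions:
 v(x) = C1*cos(x)^(4/5)


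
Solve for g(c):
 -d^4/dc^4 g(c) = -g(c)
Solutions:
 g(c) = C1*exp(-c) + C2*exp(c) + C3*sin(c) + C4*cos(c)


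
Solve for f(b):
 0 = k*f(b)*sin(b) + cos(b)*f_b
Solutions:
 f(b) = C1*exp(k*log(cos(b)))


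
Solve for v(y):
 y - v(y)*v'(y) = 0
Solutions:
 v(y) = -sqrt(C1 + y^2)
 v(y) = sqrt(C1 + y^2)


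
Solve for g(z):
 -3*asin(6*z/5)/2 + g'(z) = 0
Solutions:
 g(z) = C1 + 3*z*asin(6*z/5)/2 + sqrt(25 - 36*z^2)/4


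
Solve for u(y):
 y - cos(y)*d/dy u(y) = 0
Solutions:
 u(y) = C1 + Integral(y/cos(y), y)


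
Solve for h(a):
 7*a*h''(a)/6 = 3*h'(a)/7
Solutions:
 h(a) = C1 + C2*a^(67/49)


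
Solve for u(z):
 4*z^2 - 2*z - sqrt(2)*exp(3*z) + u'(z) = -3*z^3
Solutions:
 u(z) = C1 - 3*z^4/4 - 4*z^3/3 + z^2 + sqrt(2)*exp(3*z)/3


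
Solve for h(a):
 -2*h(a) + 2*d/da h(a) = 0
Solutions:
 h(a) = C1*exp(a)


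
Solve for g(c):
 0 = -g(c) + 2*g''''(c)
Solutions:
 g(c) = C1*exp(-2^(3/4)*c/2) + C2*exp(2^(3/4)*c/2) + C3*sin(2^(3/4)*c/2) + C4*cos(2^(3/4)*c/2)


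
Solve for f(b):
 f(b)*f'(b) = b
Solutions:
 f(b) = -sqrt(C1 + b^2)
 f(b) = sqrt(C1 + b^2)


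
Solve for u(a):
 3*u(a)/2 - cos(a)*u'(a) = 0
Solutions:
 u(a) = C1*(sin(a) + 1)^(3/4)/(sin(a) - 1)^(3/4)


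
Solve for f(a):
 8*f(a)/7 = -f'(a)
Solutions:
 f(a) = C1*exp(-8*a/7)


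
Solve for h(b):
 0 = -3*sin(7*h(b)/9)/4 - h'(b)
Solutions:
 3*b/4 + 9*log(cos(7*h(b)/9) - 1)/14 - 9*log(cos(7*h(b)/9) + 1)/14 = C1


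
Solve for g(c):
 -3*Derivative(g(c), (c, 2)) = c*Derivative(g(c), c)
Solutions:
 g(c) = C1 + C2*erf(sqrt(6)*c/6)


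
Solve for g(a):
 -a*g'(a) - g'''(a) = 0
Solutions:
 g(a) = C1 + Integral(C2*airyai(-a) + C3*airybi(-a), a)


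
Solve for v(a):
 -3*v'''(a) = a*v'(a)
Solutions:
 v(a) = C1 + Integral(C2*airyai(-3^(2/3)*a/3) + C3*airybi(-3^(2/3)*a/3), a)


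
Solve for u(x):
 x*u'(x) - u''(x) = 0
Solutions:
 u(x) = C1 + C2*erfi(sqrt(2)*x/2)


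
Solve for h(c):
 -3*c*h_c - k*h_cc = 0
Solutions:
 h(c) = C1 + C2*sqrt(k)*erf(sqrt(6)*c*sqrt(1/k)/2)


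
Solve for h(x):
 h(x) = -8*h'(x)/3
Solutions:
 h(x) = C1*exp(-3*x/8)


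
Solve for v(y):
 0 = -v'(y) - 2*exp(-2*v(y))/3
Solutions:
 v(y) = log(-sqrt(C1 - 12*y)) - log(3)
 v(y) = log(C1 - 12*y)/2 - log(3)


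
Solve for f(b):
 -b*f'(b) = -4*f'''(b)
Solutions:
 f(b) = C1 + Integral(C2*airyai(2^(1/3)*b/2) + C3*airybi(2^(1/3)*b/2), b)


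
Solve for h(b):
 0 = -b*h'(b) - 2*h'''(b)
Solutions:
 h(b) = C1 + Integral(C2*airyai(-2^(2/3)*b/2) + C3*airybi(-2^(2/3)*b/2), b)


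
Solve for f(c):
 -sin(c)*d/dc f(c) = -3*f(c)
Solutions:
 f(c) = C1*(cos(c) - 1)^(3/2)/(cos(c) + 1)^(3/2)


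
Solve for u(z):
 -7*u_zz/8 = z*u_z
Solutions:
 u(z) = C1 + C2*erf(2*sqrt(7)*z/7)


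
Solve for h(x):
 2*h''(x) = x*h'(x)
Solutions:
 h(x) = C1 + C2*erfi(x/2)


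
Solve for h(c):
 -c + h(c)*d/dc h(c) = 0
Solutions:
 h(c) = -sqrt(C1 + c^2)
 h(c) = sqrt(C1 + c^2)


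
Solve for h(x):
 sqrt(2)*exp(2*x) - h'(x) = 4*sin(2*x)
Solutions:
 h(x) = C1 + sqrt(2)*exp(2*x)/2 + 2*cos(2*x)


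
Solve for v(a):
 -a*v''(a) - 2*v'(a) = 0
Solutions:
 v(a) = C1 + C2/a


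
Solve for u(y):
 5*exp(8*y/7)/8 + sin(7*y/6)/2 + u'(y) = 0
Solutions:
 u(y) = C1 - 35*exp(8*y/7)/64 + 3*cos(7*y/6)/7


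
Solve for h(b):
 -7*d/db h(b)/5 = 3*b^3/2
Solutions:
 h(b) = C1 - 15*b^4/56


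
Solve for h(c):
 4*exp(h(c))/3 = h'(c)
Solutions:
 h(c) = log(-1/(C1 + 4*c)) + log(3)


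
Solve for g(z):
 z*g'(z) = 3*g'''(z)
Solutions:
 g(z) = C1 + Integral(C2*airyai(3^(2/3)*z/3) + C3*airybi(3^(2/3)*z/3), z)


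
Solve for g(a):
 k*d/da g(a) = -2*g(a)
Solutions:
 g(a) = C1*exp(-2*a/k)


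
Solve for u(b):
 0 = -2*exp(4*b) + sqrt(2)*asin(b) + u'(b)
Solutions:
 u(b) = C1 - sqrt(2)*(b*asin(b) + sqrt(1 - b^2)) + exp(4*b)/2


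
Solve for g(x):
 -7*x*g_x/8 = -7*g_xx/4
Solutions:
 g(x) = C1 + C2*erfi(x/2)


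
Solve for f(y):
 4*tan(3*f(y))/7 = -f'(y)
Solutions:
 f(y) = -asin(C1*exp(-12*y/7))/3 + pi/3
 f(y) = asin(C1*exp(-12*y/7))/3


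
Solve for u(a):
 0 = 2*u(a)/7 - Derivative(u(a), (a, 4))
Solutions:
 u(a) = C1*exp(-2^(1/4)*7^(3/4)*a/7) + C2*exp(2^(1/4)*7^(3/4)*a/7) + C3*sin(2^(1/4)*7^(3/4)*a/7) + C4*cos(2^(1/4)*7^(3/4)*a/7)


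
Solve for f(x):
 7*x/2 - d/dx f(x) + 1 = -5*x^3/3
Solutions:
 f(x) = C1 + 5*x^4/12 + 7*x^2/4 + x


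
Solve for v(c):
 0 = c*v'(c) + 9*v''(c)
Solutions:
 v(c) = C1 + C2*erf(sqrt(2)*c/6)


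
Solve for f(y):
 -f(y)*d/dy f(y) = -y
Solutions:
 f(y) = -sqrt(C1 + y^2)
 f(y) = sqrt(C1 + y^2)


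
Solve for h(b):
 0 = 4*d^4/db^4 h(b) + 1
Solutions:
 h(b) = C1 + C2*b + C3*b^2 + C4*b^3 - b^4/96


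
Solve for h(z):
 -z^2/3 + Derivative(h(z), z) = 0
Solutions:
 h(z) = C1 + z^3/9


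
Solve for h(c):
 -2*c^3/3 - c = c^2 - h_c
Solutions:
 h(c) = C1 + c^4/6 + c^3/3 + c^2/2


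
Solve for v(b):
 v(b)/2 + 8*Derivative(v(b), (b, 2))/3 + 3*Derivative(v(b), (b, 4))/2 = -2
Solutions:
 v(b) = C1*sin(b*sqrt(8 - sqrt(37))/3) + C2*sin(b*sqrt(sqrt(37) + 8)/3) + C3*cos(b*sqrt(8 - sqrt(37))/3) + C4*cos(b*sqrt(sqrt(37) + 8)/3) - 4


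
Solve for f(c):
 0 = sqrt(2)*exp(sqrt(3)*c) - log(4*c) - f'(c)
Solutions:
 f(c) = C1 - c*log(c) + c*(1 - 2*log(2)) + sqrt(6)*exp(sqrt(3)*c)/3


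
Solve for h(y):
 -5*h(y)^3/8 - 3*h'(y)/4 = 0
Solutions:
 h(y) = -sqrt(3)*sqrt(-1/(C1 - 5*y))
 h(y) = sqrt(3)*sqrt(-1/(C1 - 5*y))


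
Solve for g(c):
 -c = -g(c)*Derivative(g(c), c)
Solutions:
 g(c) = -sqrt(C1 + c^2)
 g(c) = sqrt(C1 + c^2)


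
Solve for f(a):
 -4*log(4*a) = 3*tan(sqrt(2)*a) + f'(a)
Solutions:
 f(a) = C1 - 4*a*log(a) - 8*a*log(2) + 4*a + 3*sqrt(2)*log(cos(sqrt(2)*a))/2


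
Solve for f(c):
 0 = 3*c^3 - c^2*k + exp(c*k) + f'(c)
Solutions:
 f(c) = C1 - 3*c^4/4 + c^3*k/3 - exp(c*k)/k


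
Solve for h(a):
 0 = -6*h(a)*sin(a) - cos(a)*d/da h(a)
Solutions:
 h(a) = C1*cos(a)^6


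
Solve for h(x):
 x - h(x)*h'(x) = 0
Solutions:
 h(x) = -sqrt(C1 + x^2)
 h(x) = sqrt(C1 + x^2)


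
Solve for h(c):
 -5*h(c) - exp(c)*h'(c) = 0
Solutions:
 h(c) = C1*exp(5*exp(-c))


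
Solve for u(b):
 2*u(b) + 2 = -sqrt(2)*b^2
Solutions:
 u(b) = -sqrt(2)*b^2/2 - 1


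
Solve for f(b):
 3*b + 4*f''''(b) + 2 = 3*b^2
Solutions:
 f(b) = C1 + C2*b + C3*b^2 + C4*b^3 + b^6/480 - b^5/160 - b^4/48


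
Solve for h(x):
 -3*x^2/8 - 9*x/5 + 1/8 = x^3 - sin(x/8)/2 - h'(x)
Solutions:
 h(x) = C1 + x^4/4 + x^3/8 + 9*x^2/10 - x/8 + 4*cos(x/8)


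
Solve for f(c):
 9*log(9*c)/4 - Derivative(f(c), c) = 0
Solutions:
 f(c) = C1 + 9*c*log(c)/4 - 9*c/4 + 9*c*log(3)/2


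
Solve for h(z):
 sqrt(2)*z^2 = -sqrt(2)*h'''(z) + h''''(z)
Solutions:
 h(z) = C1 + C2*z + C3*z^2 + C4*exp(sqrt(2)*z) - z^5/60 - sqrt(2)*z^4/24 - z^3/6


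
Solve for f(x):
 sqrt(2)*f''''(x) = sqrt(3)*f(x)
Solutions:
 f(x) = C1*exp(-2^(7/8)*3^(1/8)*x/2) + C2*exp(2^(7/8)*3^(1/8)*x/2) + C3*sin(2^(7/8)*3^(1/8)*x/2) + C4*cos(2^(7/8)*3^(1/8)*x/2)


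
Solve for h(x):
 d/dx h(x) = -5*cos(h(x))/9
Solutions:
 5*x/9 - log(sin(h(x)) - 1)/2 + log(sin(h(x)) + 1)/2 = C1


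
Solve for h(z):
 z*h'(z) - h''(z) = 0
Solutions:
 h(z) = C1 + C2*erfi(sqrt(2)*z/2)


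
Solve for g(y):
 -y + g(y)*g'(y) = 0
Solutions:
 g(y) = -sqrt(C1 + y^2)
 g(y) = sqrt(C1 + y^2)


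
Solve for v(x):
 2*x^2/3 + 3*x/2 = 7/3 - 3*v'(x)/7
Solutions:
 v(x) = C1 - 14*x^3/27 - 7*x^2/4 + 49*x/9


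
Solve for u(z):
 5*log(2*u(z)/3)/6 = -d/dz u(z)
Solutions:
 6*Integral(1/(log(_y) - log(3) + log(2)), (_y, u(z)))/5 = C1 - z


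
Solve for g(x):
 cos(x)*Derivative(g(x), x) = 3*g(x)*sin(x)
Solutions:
 g(x) = C1/cos(x)^3


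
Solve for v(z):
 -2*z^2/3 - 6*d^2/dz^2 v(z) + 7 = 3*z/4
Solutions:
 v(z) = C1 + C2*z - z^4/108 - z^3/48 + 7*z^2/12


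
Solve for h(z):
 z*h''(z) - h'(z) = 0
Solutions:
 h(z) = C1 + C2*z^2


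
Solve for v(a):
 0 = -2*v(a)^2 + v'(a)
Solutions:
 v(a) = -1/(C1 + 2*a)


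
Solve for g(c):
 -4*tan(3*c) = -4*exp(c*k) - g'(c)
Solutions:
 g(c) = C1 - 4*Piecewise((exp(c*k)/k, Ne(k, 0)), (c, True)) - 4*log(cos(3*c))/3


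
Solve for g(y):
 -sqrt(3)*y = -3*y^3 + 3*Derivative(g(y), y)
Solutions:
 g(y) = C1 + y^4/4 - sqrt(3)*y^2/6


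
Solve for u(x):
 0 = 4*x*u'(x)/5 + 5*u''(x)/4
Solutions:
 u(x) = C1 + C2*erf(2*sqrt(2)*x/5)


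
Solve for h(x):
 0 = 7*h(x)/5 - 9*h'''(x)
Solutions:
 h(x) = C3*exp(525^(1/3)*x/15) + (C1*sin(175^(1/3)*3^(5/6)*x/30) + C2*cos(175^(1/3)*3^(5/6)*x/30))*exp(-525^(1/3)*x/30)


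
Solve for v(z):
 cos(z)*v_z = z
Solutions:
 v(z) = C1 + Integral(z/cos(z), z)


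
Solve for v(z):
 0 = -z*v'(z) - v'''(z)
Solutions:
 v(z) = C1 + Integral(C2*airyai(-z) + C3*airybi(-z), z)


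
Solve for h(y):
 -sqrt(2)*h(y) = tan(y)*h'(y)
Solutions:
 h(y) = C1/sin(y)^(sqrt(2))


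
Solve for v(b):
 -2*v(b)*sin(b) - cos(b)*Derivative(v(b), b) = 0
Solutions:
 v(b) = C1*cos(b)^2


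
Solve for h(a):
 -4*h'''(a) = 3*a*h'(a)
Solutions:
 h(a) = C1 + Integral(C2*airyai(-6^(1/3)*a/2) + C3*airybi(-6^(1/3)*a/2), a)


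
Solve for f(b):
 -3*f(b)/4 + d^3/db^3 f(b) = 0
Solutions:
 f(b) = C3*exp(6^(1/3)*b/2) + (C1*sin(2^(1/3)*3^(5/6)*b/4) + C2*cos(2^(1/3)*3^(5/6)*b/4))*exp(-6^(1/3)*b/4)


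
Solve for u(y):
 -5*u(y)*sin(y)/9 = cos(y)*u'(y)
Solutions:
 u(y) = C1*cos(y)^(5/9)


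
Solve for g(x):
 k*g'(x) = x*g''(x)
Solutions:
 g(x) = C1 + x^(re(k) + 1)*(C2*sin(log(x)*Abs(im(k))) + C3*cos(log(x)*im(k)))


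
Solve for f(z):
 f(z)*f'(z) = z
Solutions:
 f(z) = -sqrt(C1 + z^2)
 f(z) = sqrt(C1 + z^2)


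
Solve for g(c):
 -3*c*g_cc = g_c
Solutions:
 g(c) = C1 + C2*c^(2/3)


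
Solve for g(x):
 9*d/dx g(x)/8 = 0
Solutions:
 g(x) = C1


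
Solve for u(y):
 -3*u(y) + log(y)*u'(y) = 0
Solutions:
 u(y) = C1*exp(3*li(y))


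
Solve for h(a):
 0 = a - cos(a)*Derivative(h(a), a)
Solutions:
 h(a) = C1 + Integral(a/cos(a), a)


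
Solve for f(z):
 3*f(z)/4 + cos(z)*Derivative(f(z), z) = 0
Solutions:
 f(z) = C1*(sin(z) - 1)^(3/8)/(sin(z) + 1)^(3/8)


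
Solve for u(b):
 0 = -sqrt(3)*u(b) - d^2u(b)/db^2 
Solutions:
 u(b) = C1*sin(3^(1/4)*b) + C2*cos(3^(1/4)*b)


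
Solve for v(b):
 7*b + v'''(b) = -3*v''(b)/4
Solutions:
 v(b) = C1 + C2*b + C3*exp(-3*b/4) - 14*b^3/9 + 56*b^2/9


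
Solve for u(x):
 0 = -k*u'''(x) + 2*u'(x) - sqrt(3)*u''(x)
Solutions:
 u(x) = C1 + C2*exp(x*(sqrt(8*k + 3) - sqrt(3))/(2*k)) + C3*exp(-x*(sqrt(8*k + 3) + sqrt(3))/(2*k))


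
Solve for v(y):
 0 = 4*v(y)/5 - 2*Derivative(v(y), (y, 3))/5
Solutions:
 v(y) = C3*exp(2^(1/3)*y) + (C1*sin(2^(1/3)*sqrt(3)*y/2) + C2*cos(2^(1/3)*sqrt(3)*y/2))*exp(-2^(1/3)*y/2)


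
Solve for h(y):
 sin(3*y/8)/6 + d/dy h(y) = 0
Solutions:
 h(y) = C1 + 4*cos(3*y/8)/9


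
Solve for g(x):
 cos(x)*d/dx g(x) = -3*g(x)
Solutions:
 g(x) = C1*(sin(x) - 1)^(3/2)/(sin(x) + 1)^(3/2)


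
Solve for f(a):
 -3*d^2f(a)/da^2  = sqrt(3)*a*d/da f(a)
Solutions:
 f(a) = C1 + C2*erf(sqrt(2)*3^(3/4)*a/6)


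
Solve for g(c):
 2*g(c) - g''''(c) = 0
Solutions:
 g(c) = C1*exp(-2^(1/4)*c) + C2*exp(2^(1/4)*c) + C3*sin(2^(1/4)*c) + C4*cos(2^(1/4)*c)


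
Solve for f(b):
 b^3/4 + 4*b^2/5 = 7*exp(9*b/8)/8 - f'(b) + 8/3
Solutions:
 f(b) = C1 - b^4/16 - 4*b^3/15 + 8*b/3 + 7*exp(9*b/8)/9


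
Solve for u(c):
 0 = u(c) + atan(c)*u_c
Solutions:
 u(c) = C1*exp(-Integral(1/atan(c), c))


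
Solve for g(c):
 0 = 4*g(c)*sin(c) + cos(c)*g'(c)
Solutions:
 g(c) = C1*cos(c)^4


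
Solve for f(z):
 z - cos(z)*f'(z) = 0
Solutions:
 f(z) = C1 + Integral(z/cos(z), z)


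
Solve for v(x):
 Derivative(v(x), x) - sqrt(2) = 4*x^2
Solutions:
 v(x) = C1 + 4*x^3/3 + sqrt(2)*x


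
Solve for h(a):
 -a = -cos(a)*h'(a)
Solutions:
 h(a) = C1 + Integral(a/cos(a), a)


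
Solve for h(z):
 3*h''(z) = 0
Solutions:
 h(z) = C1 + C2*z


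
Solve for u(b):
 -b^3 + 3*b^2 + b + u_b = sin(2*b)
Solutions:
 u(b) = C1 + b^4/4 - b^3 - b^2/2 - cos(2*b)/2


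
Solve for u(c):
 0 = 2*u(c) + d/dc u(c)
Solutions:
 u(c) = C1*exp(-2*c)


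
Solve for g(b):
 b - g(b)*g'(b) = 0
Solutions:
 g(b) = -sqrt(C1 + b^2)
 g(b) = sqrt(C1 + b^2)


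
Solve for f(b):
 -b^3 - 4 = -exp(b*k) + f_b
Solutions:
 f(b) = C1 - b^4/4 - 4*b + exp(b*k)/k


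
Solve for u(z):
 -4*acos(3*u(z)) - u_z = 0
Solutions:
 Integral(1/acos(3*_y), (_y, u(z))) = C1 - 4*z


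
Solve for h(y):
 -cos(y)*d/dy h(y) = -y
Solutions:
 h(y) = C1 + Integral(y/cos(y), y)


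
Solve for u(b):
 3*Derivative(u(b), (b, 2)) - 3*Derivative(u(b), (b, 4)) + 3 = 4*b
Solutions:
 u(b) = C1 + C2*b + C3*exp(-b) + C4*exp(b) + 2*b^3/9 - b^2/2


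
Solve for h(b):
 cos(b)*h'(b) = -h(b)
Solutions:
 h(b) = C1*sqrt(sin(b) - 1)/sqrt(sin(b) + 1)


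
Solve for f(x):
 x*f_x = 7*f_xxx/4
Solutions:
 f(x) = C1 + Integral(C2*airyai(14^(2/3)*x/7) + C3*airybi(14^(2/3)*x/7), x)


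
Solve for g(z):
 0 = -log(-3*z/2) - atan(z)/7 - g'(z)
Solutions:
 g(z) = C1 - z*log(-z) - z*atan(z)/7 - z*log(3) + z*log(2) + z + log(z^2 + 1)/14


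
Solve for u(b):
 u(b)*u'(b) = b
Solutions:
 u(b) = -sqrt(C1 + b^2)
 u(b) = sqrt(C1 + b^2)


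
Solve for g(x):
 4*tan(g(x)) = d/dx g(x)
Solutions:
 g(x) = pi - asin(C1*exp(4*x))
 g(x) = asin(C1*exp(4*x))


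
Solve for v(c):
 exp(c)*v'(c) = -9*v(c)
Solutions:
 v(c) = C1*exp(9*exp(-c))


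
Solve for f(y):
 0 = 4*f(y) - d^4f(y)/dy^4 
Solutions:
 f(y) = C1*exp(-sqrt(2)*y) + C2*exp(sqrt(2)*y) + C3*sin(sqrt(2)*y) + C4*cos(sqrt(2)*y)


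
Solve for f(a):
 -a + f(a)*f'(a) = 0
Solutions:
 f(a) = -sqrt(C1 + a^2)
 f(a) = sqrt(C1 + a^2)


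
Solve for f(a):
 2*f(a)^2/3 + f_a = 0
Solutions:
 f(a) = 3/(C1 + 2*a)


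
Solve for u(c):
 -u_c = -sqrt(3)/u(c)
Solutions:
 u(c) = -sqrt(C1 + 2*sqrt(3)*c)
 u(c) = sqrt(C1 + 2*sqrt(3)*c)


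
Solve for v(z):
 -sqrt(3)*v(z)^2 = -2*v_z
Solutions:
 v(z) = -2/(C1 + sqrt(3)*z)


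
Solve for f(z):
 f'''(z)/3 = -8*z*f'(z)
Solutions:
 f(z) = C1 + Integral(C2*airyai(-2*3^(1/3)*z) + C3*airybi(-2*3^(1/3)*z), z)


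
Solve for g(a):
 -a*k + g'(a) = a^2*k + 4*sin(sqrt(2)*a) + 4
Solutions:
 g(a) = C1 + a^3*k/3 + a^2*k/2 + 4*a - 2*sqrt(2)*cos(sqrt(2)*a)


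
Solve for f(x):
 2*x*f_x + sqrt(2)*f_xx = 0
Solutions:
 f(x) = C1 + C2*erf(2^(3/4)*x/2)


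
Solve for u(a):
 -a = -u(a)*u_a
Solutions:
 u(a) = -sqrt(C1 + a^2)
 u(a) = sqrt(C1 + a^2)


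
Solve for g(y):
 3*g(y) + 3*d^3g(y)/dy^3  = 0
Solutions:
 g(y) = C3*exp(-y) + (C1*sin(sqrt(3)*y/2) + C2*cos(sqrt(3)*y/2))*exp(y/2)


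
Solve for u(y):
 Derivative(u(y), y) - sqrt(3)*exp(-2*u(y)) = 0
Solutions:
 u(y) = log(-sqrt(C1 + 2*sqrt(3)*y))
 u(y) = log(C1 + 2*sqrt(3)*y)/2


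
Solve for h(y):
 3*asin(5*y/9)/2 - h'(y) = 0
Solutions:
 h(y) = C1 + 3*y*asin(5*y/9)/2 + 3*sqrt(81 - 25*y^2)/10


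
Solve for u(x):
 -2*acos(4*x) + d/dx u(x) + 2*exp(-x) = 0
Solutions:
 u(x) = C1 + 2*x*acos(4*x) - sqrt(1 - 16*x^2)/2 + 2*exp(-x)


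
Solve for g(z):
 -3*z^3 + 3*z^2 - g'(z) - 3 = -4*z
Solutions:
 g(z) = C1 - 3*z^4/4 + z^3 + 2*z^2 - 3*z


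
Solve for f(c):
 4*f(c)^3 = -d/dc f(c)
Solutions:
 f(c) = -sqrt(2)*sqrt(-1/(C1 - 4*c))/2
 f(c) = sqrt(2)*sqrt(-1/(C1 - 4*c))/2


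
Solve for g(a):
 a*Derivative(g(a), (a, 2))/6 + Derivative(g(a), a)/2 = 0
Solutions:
 g(a) = C1 + C2/a^2


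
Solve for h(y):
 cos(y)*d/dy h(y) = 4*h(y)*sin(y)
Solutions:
 h(y) = C1/cos(y)^4


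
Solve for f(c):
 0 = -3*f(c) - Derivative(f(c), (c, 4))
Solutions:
 f(c) = (C1*sin(sqrt(2)*3^(1/4)*c/2) + C2*cos(sqrt(2)*3^(1/4)*c/2))*exp(-sqrt(2)*3^(1/4)*c/2) + (C3*sin(sqrt(2)*3^(1/4)*c/2) + C4*cos(sqrt(2)*3^(1/4)*c/2))*exp(sqrt(2)*3^(1/4)*c/2)


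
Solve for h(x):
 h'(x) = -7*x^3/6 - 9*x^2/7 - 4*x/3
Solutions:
 h(x) = C1 - 7*x^4/24 - 3*x^3/7 - 2*x^2/3


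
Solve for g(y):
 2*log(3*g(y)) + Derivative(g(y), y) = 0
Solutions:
 Integral(1/(log(_y) + log(3)), (_y, g(y)))/2 = C1 - y


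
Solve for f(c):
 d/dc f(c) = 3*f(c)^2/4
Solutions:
 f(c) = -4/(C1 + 3*c)


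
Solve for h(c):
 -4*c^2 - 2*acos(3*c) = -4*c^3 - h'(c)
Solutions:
 h(c) = C1 - c^4 + 4*c^3/3 + 2*c*acos(3*c) - 2*sqrt(1 - 9*c^2)/3


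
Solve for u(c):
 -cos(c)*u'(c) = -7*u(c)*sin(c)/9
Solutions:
 u(c) = C1/cos(c)^(7/9)


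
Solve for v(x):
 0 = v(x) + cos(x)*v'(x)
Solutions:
 v(x) = C1*sqrt(sin(x) - 1)/sqrt(sin(x) + 1)


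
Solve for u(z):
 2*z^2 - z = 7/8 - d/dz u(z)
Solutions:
 u(z) = C1 - 2*z^3/3 + z^2/2 + 7*z/8


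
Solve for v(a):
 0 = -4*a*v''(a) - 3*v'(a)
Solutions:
 v(a) = C1 + C2*a^(1/4)


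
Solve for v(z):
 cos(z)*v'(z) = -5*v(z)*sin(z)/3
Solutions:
 v(z) = C1*cos(z)^(5/3)


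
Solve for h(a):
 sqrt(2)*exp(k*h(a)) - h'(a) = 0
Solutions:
 h(a) = Piecewise((log(-1/(C1*k + sqrt(2)*a*k))/k, Ne(k, 0)), (nan, True))
 h(a) = Piecewise((C1 + sqrt(2)*a, Eq(k, 0)), (nan, True))


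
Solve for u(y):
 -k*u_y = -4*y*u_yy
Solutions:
 u(y) = C1 + y^(re(k)/4 + 1)*(C2*sin(log(y)*Abs(im(k))/4) + C3*cos(log(y)*im(k)/4))


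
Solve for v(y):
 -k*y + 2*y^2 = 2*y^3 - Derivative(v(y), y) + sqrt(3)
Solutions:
 v(y) = C1 + k*y^2/2 + y^4/2 - 2*y^3/3 + sqrt(3)*y


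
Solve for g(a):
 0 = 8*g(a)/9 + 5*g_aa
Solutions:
 g(a) = C1*sin(2*sqrt(10)*a/15) + C2*cos(2*sqrt(10)*a/15)


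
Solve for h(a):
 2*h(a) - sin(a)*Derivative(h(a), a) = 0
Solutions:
 h(a) = C1*(cos(a) - 1)/(cos(a) + 1)


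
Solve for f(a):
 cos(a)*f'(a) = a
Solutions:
 f(a) = C1 + Integral(a/cos(a), a)


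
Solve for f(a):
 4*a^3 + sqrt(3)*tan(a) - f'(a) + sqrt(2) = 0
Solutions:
 f(a) = C1 + a^4 + sqrt(2)*a - sqrt(3)*log(cos(a))


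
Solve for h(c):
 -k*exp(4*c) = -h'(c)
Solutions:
 h(c) = C1 + k*exp(4*c)/4


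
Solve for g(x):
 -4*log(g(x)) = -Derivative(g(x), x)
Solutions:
 li(g(x)) = C1 + 4*x


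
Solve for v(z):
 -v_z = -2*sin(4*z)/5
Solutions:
 v(z) = C1 - cos(4*z)/10


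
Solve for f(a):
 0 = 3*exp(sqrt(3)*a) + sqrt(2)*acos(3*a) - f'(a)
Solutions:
 f(a) = C1 + sqrt(2)*(a*acos(3*a) - sqrt(1 - 9*a^2)/3) + sqrt(3)*exp(sqrt(3)*a)


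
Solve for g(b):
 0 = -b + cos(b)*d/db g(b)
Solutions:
 g(b) = C1 + Integral(b/cos(b), b)


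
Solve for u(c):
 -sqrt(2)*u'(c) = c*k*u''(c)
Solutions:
 u(c) = C1 + c^(((re(k) - sqrt(2))*re(k) + im(k)^2)/(re(k)^2 + im(k)^2))*(C2*sin(sqrt(2)*log(c)*Abs(im(k))/(re(k)^2 + im(k)^2)) + C3*cos(sqrt(2)*log(c)*im(k)/(re(k)^2 + im(k)^2)))


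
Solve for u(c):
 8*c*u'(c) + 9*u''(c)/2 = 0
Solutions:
 u(c) = C1 + C2*erf(2*sqrt(2)*c/3)


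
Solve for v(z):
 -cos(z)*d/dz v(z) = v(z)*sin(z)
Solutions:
 v(z) = C1*cos(z)
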